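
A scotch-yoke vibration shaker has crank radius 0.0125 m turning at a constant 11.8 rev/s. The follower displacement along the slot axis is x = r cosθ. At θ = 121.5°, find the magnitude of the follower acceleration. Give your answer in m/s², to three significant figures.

35.9

ω = 74.14 rad/s (from 11.8 rev/s).
x = r cosθ ⇒ ẍ = −rω² cosθ (ω constant).
|a| = rω²|cosθ| = 0.0125·(74.14)²·|cos 121.5°| = 35.902 m/s².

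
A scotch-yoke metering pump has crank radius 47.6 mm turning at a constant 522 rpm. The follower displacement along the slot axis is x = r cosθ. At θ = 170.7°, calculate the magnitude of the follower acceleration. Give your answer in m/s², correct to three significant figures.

140

ω = 54.66 rad/s (from 522 rpm).
x = r cosθ ⇒ ẍ = −rω² cosθ (ω constant).
|a| = rω²|cosθ| = 0.0476·(54.66)²·|cos 170.7°| = 140.37 m/s².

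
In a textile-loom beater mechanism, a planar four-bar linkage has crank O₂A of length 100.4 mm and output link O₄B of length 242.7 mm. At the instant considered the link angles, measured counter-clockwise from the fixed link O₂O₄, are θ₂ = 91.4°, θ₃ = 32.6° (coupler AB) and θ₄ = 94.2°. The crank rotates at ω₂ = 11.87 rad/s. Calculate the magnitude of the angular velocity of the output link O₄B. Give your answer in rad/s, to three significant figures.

4.77

ω₂ = 11.87 rad/s
Differentiating the loop-closure r₂e^{iθ₂}+r₃e^{iθ₃}=r₁+r₄e^{iθ₄} gives r₂ω₂e^{iθ₂}+r₃ω₃e^{iθ₃}=r₄ω₄e^{iθ₄}.
Eliminating the other unknown: ω₄ = r₂ω₂ sin(θ₂−θ₃) / [r₄ sin(θ₄−θ₃)].
Numerator sine = +0.85536; denominator sine = +0.87965.
Result = 0.1004·11.87·(+0.85536) / (0.2427·(+0.87965)) = +4.7748 rad/s; magnitude 4.7748 rad/s.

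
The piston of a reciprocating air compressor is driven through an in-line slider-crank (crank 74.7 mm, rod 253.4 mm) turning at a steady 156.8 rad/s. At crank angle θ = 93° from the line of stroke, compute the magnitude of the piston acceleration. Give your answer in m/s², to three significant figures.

ω = 156.8 rad/s
x(θ) = r cosθ + √(L² − r² sin²θ); with ω constant, a = ω²·d²x/dθ².
d²x/dθ² = −r cosθ − r²(cos2θ)/√u − r⁴ sin²2θ/(4u^{3/2}),  u = L² − r² sin²θ = 0.0586468 m².
Substituting r = 0.0747 m, L = 0.2534 m, θ = 93°: d²x/dθ² = +0.026819 m.
a = ω²·d²x/dθ² = (156.8)²·(+0.026819) = +659.38 m/s²;  |a| = 659.38 m/s².

659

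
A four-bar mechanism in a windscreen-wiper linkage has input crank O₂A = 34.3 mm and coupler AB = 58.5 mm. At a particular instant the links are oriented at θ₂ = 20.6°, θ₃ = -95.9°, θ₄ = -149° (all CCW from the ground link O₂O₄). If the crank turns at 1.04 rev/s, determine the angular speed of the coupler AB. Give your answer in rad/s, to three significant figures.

0.865

ω₂ = 6.535 rad/s (from 1.04 rev/s).
Differentiating the loop-closure r₂e^{iθ₂}+r₃e^{iθ₃}=r₁+r₄e^{iθ₄} gives r₂ω₂e^{iθ₂}+r₃ω₃e^{iθ₃}=r₄ω₄e^{iθ₄}.
Eliminating the other unknown: ω₃ = r₂ω₂ sin(θ₄−θ₂) / [r₃ sin(θ₃−θ₄)].
Numerator sine = -0.18052; denominator sine = +0.79968.
Result = 0.0343·6.535·(-0.18052) / (0.0585·(+0.79968)) = -0.86488 rad/s; magnitude 0.86488 rad/s.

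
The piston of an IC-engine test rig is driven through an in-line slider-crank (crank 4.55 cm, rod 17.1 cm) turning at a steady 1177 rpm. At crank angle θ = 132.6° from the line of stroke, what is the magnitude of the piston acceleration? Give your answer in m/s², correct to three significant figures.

ω = 2π·1177/60 = 123.3 rad/s
x(θ) = r cosθ + √(L² − r² sin²θ); with ω constant, a = ω²·d²x/dθ².
d²x/dθ² = −r cosθ − r²(cos2θ)/√u − r⁴ sin²2θ/(4u^{3/2}),  u = L² − r² sin²θ = 0.0281193 m².
Substituting r = 0.0455 m, L = 0.171 m, θ = 132.6°: d²x/dθ² = +0.031605 m.
a = ω²·d²x/dθ² = (123.3)²·(+0.031605) = +480.14 m/s²;  |a| = 480.14 m/s².

480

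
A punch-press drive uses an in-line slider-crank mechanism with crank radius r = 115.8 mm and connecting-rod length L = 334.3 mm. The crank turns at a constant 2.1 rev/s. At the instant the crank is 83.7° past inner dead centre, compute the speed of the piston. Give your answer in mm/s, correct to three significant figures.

1580

ω = 2π·2.1 = 13.19 rad/s
For an in-line slider-crank, x = r cosθ + √(L² − r² sin²θ), so v = −rω sinθ·[1 + r cosθ/√(L² − r² sin²θ)].
With r = 0.1158 m, L = 0.3343 m, θ = 83.7°: √(L² − r² sin²θ) = 0.31386 m.
v = −0.1158·13.19·0.99396·[1 + 0.1158·0.10973/0.31386] = -1.5802 m/s.
|v| = 1.5802 m/s = 1580.2 mm/s.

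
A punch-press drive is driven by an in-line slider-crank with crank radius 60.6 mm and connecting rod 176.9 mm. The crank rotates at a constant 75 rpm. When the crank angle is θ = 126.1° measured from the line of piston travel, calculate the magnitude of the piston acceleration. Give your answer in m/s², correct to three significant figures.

2.57

ω = 2π·75/60 = 7.854 rad/s
x(θ) = r cosθ + √(L² − r² sin²θ); with ω constant, a = ω²·d²x/dθ².
d²x/dθ² = −r cosθ − r²(cos2θ)/√u − r⁴ sin²2θ/(4u^{3/2}),  u = L² − r² sin²θ = 0.0288961 m².
Substituting r = 0.0606 m, L = 0.1769 m, θ = 126.1°: d²x/dθ² = +0.041687 m.
a = ω²·d²x/dθ² = (7.854)²·(+0.041687) = +2.5715 m/s²;  |a| = 2.5715 m/s².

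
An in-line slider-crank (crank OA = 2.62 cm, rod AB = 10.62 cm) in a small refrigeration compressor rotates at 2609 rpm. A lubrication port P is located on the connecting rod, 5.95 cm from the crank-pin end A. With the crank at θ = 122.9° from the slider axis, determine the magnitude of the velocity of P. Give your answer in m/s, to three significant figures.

5.81

ω = 273.2 rad/s.  Crank-pin speed |V_A| = rω = 7.1582 m/s, perpendicular to OA.
Rod angle: sinφ = −(r/L) sinθ ⇒ φ = -11.955°; ω_rod = −rω cosθ/√(L²−r²sin²θ) = +37.423 rad/s.
V_P = V_A + ω_rod × AP, with AP = 0.0595 m along the rod.
Components: V_Px = −rω sinθ − a·ω_rod·sinφ = -5.5489 m/s;  V_Py = rω cosθ + a·ω_rod·cosφ = -1.7098 m/s.
|V_P| = √(V_Px² + V_Py²) = 5.8064 m/s.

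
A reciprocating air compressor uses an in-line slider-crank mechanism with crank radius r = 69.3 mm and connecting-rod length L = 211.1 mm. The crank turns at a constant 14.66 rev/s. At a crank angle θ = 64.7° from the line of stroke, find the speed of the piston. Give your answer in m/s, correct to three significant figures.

6.62

ω = 2π·14.7 = 92.11 rad/s
For an in-line slider-crank, x = r cosθ + √(L² − r² sin²θ), so v = −rω sinθ·[1 + r cosθ/√(L² − r² sin²θ)].
With r = 0.0693 m, L = 0.2111 m, θ = 64.7°: √(L² − r² sin²θ) = 0.20159 m.
v = −0.0693·92.11·0.90408·[1 + 0.0693·0.42736/0.20159] = -6.6189 m/s.
|v| = 6.6189 m/s.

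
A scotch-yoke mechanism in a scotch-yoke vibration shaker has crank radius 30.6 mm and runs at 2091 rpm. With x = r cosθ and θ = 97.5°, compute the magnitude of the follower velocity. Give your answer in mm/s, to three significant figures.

6640

ω = 219 rad/s (from 2091 rpm).
x = r cosθ ⇒ ẋ = −rω sinθ.
|v| = rω|sinθ| = 0.0306·219·|sin 97.5°| = 6.6431 m/s = 6643.1 mm/s.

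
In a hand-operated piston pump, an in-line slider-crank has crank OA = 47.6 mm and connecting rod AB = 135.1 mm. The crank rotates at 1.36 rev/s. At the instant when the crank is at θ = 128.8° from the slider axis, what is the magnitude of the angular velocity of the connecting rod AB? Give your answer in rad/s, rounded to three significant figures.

1.96

ω = 8.545 rad/s (converted from 1.36 rev/s).
The rod makes angle φ with the slider axis where L sinφ = r sinθ; differentiating, L cosφ·φ̇ = r ω cosθ.
L cosφ = √(L² − r² sin²θ) = 0.12991 m.
|ω_rod| = r ω |cosθ| / √(L² − r² sin²θ) = 0.0476·8.545·0.62660/0.12991 = 1.9619 rad/s.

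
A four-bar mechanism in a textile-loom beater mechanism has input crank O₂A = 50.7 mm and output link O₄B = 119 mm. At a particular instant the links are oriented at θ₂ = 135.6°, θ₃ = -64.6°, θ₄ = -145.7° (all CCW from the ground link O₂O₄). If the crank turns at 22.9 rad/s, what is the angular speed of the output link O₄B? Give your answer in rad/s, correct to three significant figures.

3.41

ω₂ = 22.9 rad/s
Differentiating the loop-closure r₂e^{iθ₂}+r₃e^{iθ₃}=r₁+r₄e^{iθ₄} gives r₂ω₂e^{iθ₂}+r₃ω₃e^{iθ₃}=r₄ω₄e^{iθ₄}.
Eliminating the other unknown: ω₄ = r₂ω₂ sin(θ₂−θ₃) / [r₄ sin(θ₄−θ₃)].
Numerator sine = -0.34530; denominator sine = -0.98796.
Result = 0.0507·22.9·(-0.34530) / (0.119·(-0.98796)) = +3.41 rad/s; magnitude 3.41 rad/s.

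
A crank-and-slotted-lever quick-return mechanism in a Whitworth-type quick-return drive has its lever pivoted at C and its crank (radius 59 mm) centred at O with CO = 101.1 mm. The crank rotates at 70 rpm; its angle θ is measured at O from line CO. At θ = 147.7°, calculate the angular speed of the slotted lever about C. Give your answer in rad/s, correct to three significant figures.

3.16

ω = 7.33 rad/s (from 70 rpm).
Crank pin A relative to C: A = (d + r cosθ, r sinθ); lever angle φ = atan2(r sinθ, d + r cosθ).
Differentiating tanφ: φ̇ = rω(d cosθ + r)/(d² + r² + 2dr cosθ).
d² + r² + 2dr cosθ = |CA|² = 0.00361841 m²;  d cosθ + r = -0.026456 m.
|ω_lever| = |0.059·7.33·-0.026456| / 0.00361841 = 3.1622 rad/s.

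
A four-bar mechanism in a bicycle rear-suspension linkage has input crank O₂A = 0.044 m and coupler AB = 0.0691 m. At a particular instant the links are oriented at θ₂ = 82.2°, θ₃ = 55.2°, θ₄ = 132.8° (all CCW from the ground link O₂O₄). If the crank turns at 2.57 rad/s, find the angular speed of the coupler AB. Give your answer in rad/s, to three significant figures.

ω₂ = 2.57 rad/s
Differentiating the loop-closure r₂e^{iθ₂}+r₃e^{iθ₃}=r₁+r₄e^{iθ₄} gives r₂ω₂e^{iθ₂}+r₃ω₃e^{iθ₃}=r₄ω₄e^{iθ₄}.
Eliminating the other unknown: ω₃ = r₂ω₂ sin(θ₄−θ₂) / [r₃ sin(θ₃−θ₄)].
Numerator sine = +0.77273; denominator sine = -0.97667.
Result = 0.044·2.57·(+0.77273) / (0.0691·(-0.97667)) = -1.2948 rad/s; magnitude 1.2948 rad/s.

1.29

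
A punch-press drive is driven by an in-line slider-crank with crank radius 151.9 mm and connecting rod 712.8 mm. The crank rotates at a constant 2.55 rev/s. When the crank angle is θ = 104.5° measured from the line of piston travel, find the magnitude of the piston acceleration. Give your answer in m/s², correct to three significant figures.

ω = 2π·2.55 = 16.02 rad/s
x(θ) = r cosθ + √(L² − r² sin²θ); with ω constant, a = ω²·d²x/dθ².
d²x/dθ² = −r cosθ − r²(cos2θ)/√u − r⁴ sin²2θ/(4u^{3/2}),  u = L² − r² sin²θ = 0.486457 m².
Substituting r = 0.1519 m, L = 0.7128 m, θ = 104.5°: d²x/dθ² = +0.066875 m.
a = ω²·d²x/dθ² = (16.02)²·(+0.066875) = +17.167 m/s²;  |a| = 17.167 m/s².

17.2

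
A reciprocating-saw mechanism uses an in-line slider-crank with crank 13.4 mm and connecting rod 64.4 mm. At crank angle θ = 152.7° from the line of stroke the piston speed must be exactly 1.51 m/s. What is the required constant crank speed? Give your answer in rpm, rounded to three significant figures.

2880

For an in-line slider-crank, |v_piston| = rω|sinθ|·[1 + r cosθ/√(L² − r² sin²θ)].
With r = 0.0134 m, L = 0.0644 m, θ = 152.7°: the bracketed kinematic factor |dx/dθ| = 0.0050043 m.
ω = v/|dx/dθ| = 1.51/0.0050043 = 301.74 rad/s.
N = 60ω/(2π) = 2881.4 rpm.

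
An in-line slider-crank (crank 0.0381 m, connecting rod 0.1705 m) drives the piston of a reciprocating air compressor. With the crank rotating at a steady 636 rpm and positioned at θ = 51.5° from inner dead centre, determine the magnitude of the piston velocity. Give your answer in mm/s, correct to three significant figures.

2270

ω = 2π·636/60 = 66.6 rad/s
For an in-line slider-crank, x = r cosθ + √(L² − r² sin²θ), so v = −rω sinθ·[1 + r cosθ/√(L² − r² sin²θ)].
With r = 0.0381 m, L = 0.1705 m, θ = 51.5°: √(L² − r² sin²θ) = 0.16787 m.
v = −0.0381·66.6·0.78261·[1 + 0.0381·0.62251/0.16787] = -2.2665 m/s.
|v| = 2.2665 m/s = 2266.5 mm/s.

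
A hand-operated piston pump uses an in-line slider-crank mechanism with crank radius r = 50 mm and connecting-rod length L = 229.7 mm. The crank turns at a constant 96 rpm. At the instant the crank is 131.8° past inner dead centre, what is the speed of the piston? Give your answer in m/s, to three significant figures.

ω = 2π·96/60 = 10.05 rad/s
For an in-line slider-crank, x = r cosθ + √(L² − r² sin²θ), so v = −rω sinθ·[1 + r cosθ/√(L² − r² sin²θ)].
With r = 0.05 m, L = 0.2297 m, θ = 131.8°: √(L² − r² sin²θ) = 0.22666 m.
v = −0.05·10.05·0.74548·[1 + 0.05·-0.66653/0.22666] = -0.31962 m/s.
|v| = 0.31962 m/s.

0.320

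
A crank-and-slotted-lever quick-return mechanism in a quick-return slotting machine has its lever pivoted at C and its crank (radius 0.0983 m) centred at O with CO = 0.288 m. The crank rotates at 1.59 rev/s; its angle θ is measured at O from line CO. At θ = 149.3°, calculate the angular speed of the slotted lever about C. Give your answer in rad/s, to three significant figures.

3.34

ω = 9.99 rad/s (from 1.59 rev/s).
Crank pin A relative to C: A = (d + r cosθ, r sinθ); lever angle φ = atan2(r sinθ, d + r cosθ).
Differentiating tanφ: φ̇ = rω(d cosθ + r)/(d² + r² + 2dr cosθ).
d² + r² + 2dr cosθ = |CA|² = 0.0439214 m²;  d cosθ + r = -0.14934 m.
|ω_lever| = |0.0983·9.99·-0.14934| / 0.0439214 = 3.3391 rad/s.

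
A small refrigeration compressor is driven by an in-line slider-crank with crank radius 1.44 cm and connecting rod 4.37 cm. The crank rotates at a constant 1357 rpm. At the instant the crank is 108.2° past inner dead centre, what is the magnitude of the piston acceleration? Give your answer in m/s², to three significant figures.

171

ω = 2π·1357/60 = 142.1 rad/s
x(θ) = r cosθ + √(L² − r² sin²θ); with ω constant, a = ω²·d²x/dθ².
d²x/dθ² = −r cosθ − r²(cos2θ)/√u − r⁴ sin²2θ/(4u^{3/2}),  u = L² − r² sin²θ = 0.00172256 m².
Substituting r = 0.0144 m, L = 0.0437 m, θ = 108.2°: d²x/dθ² = +0.0084661 m.
a = ω²·d²x/dθ² = (142.1)²·(+0.0084661) = +170.96 m/s²;  |a| = 170.96 m/s².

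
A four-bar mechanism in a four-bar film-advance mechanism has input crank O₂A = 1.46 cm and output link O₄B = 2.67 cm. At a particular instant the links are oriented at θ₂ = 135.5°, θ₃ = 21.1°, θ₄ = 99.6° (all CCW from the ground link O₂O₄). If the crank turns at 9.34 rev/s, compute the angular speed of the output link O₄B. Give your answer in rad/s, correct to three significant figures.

29.8

ω₂ = 58.68 rad/s (from 9.34 rev/s).
Differentiating the loop-closure r₂e^{iθ₂}+r₃e^{iθ₃}=r₁+r₄e^{iθ₄} gives r₂ω₂e^{iθ₂}+r₃ω₃e^{iθ₃}=r₄ω₄e^{iθ₄}.
Eliminating the other unknown: ω₄ = r₂ω₂ sin(θ₂−θ₃) / [r₄ sin(θ₄−θ₃)].
Numerator sine = +0.91068; denominator sine = +0.97992.
Result = 0.0146·58.68·(+0.91068) / (0.0267·(+0.97992)) = +29.822 rad/s; magnitude 29.822 rad/s.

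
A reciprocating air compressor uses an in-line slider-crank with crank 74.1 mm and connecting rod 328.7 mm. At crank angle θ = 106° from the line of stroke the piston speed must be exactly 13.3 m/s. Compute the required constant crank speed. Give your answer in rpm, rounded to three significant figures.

For an in-line slider-crank, |v_piston| = rω|sinθ|·[1 + r cosθ/√(L² − r² sin²θ)].
With r = 0.0741 m, L = 0.3287 m, θ = 106°: the bracketed kinematic factor |dx/dθ| = 0.066696 m.
ω = v/|dx/dθ| = 13.3/0.066696 = 199.41 rad/s.
N = 60ω/(2π) = 1904.3 rpm.

1900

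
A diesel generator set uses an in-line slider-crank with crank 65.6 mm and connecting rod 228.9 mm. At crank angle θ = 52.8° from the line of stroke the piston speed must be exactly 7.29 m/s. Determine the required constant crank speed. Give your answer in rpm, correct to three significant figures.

1130

For an in-line slider-crank, |v_piston| = rω|sinθ|·[1 + r cosθ/√(L² − r² sin²θ)].
With r = 0.0656 m, L = 0.2289 m, θ = 52.8°: the bracketed kinematic factor |dx/dθ| = 0.061552 m.
ω = v/|dx/dθ| = 7.29/0.061552 = 118.44 rad/s.
N = 60ω/(2π) = 1131 rpm.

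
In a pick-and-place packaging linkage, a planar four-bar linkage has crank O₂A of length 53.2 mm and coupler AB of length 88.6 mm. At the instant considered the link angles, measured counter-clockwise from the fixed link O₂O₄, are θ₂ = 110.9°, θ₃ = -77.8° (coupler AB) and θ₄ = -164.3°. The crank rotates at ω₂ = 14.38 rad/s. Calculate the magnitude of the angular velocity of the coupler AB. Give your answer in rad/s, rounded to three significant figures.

8.62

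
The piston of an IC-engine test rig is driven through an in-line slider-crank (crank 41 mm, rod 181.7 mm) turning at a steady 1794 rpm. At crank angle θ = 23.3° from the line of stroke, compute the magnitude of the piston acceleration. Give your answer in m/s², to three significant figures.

1560

ω = 2π·1794/60 = 187.9 rad/s
x(θ) = r cosθ + √(L² − r² sin²θ); with ω constant, a = ω²·d²x/dθ².
d²x/dθ² = −r cosθ − r²(cos2θ)/√u − r⁴ sin²2θ/(4u^{3/2}),  u = L² − r² sin²θ = 0.0327519 m².
Substituting r = 0.041 m, L = 0.1817 m, θ = 23.3°: d²x/dθ² = -0.044101 m.
a = ω²·d²x/dθ² = (187.9)²·(-0.044101) = -1556.5 m/s²;  |a| = 1556.5 m/s².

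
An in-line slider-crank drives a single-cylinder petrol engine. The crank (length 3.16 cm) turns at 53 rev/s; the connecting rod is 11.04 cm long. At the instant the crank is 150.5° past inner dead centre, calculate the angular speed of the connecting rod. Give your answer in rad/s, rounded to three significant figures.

83.8

ω = 333 rad/s (converted from 53 rev/s).
The rod makes angle φ with the slider axis where L sinφ = r sinθ; differentiating, L cosφ·φ̇ = r ω cosθ.
L cosφ = √(L² − r² sin²θ) = 0.1093 m.
|ω_rod| = r ω |cosθ| / √(L² − r² sin²θ) = 0.0316·333·0.87036/0.1093 = 83.797 rad/s.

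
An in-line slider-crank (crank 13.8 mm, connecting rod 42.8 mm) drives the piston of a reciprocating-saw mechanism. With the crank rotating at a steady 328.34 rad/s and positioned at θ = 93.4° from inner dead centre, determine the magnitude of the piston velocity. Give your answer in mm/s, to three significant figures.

4430

ω = 328.3 rad/s
For an in-line slider-crank, x = r cosθ + √(L² − r² sin²θ), so v = −rω sinθ·[1 + r cosθ/√(L² − r² sin²θ)].
With r = 0.0138 m, L = 0.0428 m, θ = 93.4°: √(L² − r² sin²θ) = 0.040522 m.
v = −0.0138·328.3·0.99824·[1 + 0.0138·-0.05931/0.040522] = -4.4318 m/s.
|v| = 4.4318 m/s = 4431.8 mm/s.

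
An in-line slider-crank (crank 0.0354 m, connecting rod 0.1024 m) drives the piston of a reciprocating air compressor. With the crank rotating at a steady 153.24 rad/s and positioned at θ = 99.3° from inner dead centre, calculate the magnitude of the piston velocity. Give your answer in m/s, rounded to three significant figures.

ω = 153.2 rad/s
For an in-line slider-crank, x = r cosθ + √(L² − r² sin²θ), so v = −rω sinθ·[1 + r cosθ/√(L² − r² sin²θ)].
With r = 0.0354 m, L = 0.1024 m, θ = 99.3°: √(L² − r² sin²θ) = 0.096257 m.
v = −0.0354·153.2·0.98686·[1 + 0.0354·-0.16160/0.096257] = -5.0352 m/s.
|v| = 5.0352 m/s.

5.04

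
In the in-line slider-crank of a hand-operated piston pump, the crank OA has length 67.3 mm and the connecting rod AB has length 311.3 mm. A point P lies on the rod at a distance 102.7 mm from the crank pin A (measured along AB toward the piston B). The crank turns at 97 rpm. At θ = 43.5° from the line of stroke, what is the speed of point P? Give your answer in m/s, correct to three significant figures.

0.596

ω = 10.16 rad/s.  Crank-pin speed |V_A| = rω = 0.68362 m/s, perpendicular to OA.
Rod angle: sinφ = −(r/L) sinθ ⇒ φ = -8.558°; ω_rod = −rω cosθ/√(L²−r²sin²θ) = -1.6109 rad/s.
V_P = V_A + ω_rod × AP, with AP = 0.1027 m along the rod.
Components: V_Px = −rω sinθ − a·ω_rod·sinφ = -0.49519 m/s;  V_Py = rω cosθ + a·ω_rod·cosφ = +0.33229 m/s.
|V_P| = √(V_Px² + V_Py²) = 0.59635 m/s.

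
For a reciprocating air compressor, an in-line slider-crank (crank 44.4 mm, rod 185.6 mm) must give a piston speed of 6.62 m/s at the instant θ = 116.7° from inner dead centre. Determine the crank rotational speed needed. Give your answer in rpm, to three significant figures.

For an in-line slider-crank, |v_piston| = rω|sinθ|·[1 + r cosθ/√(L² − r² sin²θ)].
With r = 0.0444 m, L = 0.1856 m, θ = 116.7°: the bracketed kinematic factor |dx/dθ| = 0.035301 m.
ω = v/|dx/dθ| = 6.62/0.035301 = 187.53 rad/s.
N = 60ω/(2π) = 1790.8 rpm.

1790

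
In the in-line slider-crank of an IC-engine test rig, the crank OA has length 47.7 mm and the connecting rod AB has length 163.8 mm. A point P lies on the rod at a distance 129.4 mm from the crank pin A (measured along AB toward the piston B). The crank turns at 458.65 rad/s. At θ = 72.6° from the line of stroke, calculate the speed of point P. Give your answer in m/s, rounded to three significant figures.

22.4

ω = 458.6 rad/s.  Crank-pin speed |V_A| = rω = 21.878 m/s, perpendicular to OA.
Rod angle: sinφ = −(r/L) sinθ ⇒ φ = -16.134°; ω_rod = −rω cosθ/√(L²−r²sin²θ) = -41.578 rad/s.
V_P = V_A + ω_rod × AP, with AP = 0.1294 m along the rod.
Components: V_Px = −rω sinθ − a·ω_rod·sinφ = -22.372 m/s;  V_Py = rω cosθ + a·ω_rod·cosφ = +1.374 m/s.
|V_P| = √(V_Px² + V_Py²) = 22.414 m/s.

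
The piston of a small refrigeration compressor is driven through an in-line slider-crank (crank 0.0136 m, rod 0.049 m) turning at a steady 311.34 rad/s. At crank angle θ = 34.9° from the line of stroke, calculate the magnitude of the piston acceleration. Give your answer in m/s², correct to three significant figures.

1220

ω = 311.3 rad/s
x(θ) = r cosθ + √(L² − r² sin²θ); with ω constant, a = ω²·d²x/dθ².
d²x/dθ² = −r cosθ − r²(cos2θ)/√u − r⁴ sin²2θ/(4u^{3/2}),  u = L² − r² sin²θ = 0.00234045 m².
Substituting r = 0.0136 m, L = 0.049 m, θ = 34.9°: d²x/dθ² = -0.012541 m.
a = ω²·d²x/dθ² = (311.3)²·(-0.012541) = -1215.6 m/s²;  |a| = 1215.6 m/s².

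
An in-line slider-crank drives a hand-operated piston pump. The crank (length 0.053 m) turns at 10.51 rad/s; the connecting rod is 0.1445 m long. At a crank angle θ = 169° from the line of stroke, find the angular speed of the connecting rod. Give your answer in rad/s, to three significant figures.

ω = 10.51 rad/s
The rod makes angle φ with the slider axis where L sinφ = r sinθ; differentiating, L cosφ·φ̇ = r ω cosθ.
L cosφ = √(L² − r² sin²θ) = 0.14415 m.
|ω_rod| = r ω |cosθ| / √(L² − r² sin²θ) = 0.053·10.51·0.98163/0.14415 = 3.7934 rad/s.

3.79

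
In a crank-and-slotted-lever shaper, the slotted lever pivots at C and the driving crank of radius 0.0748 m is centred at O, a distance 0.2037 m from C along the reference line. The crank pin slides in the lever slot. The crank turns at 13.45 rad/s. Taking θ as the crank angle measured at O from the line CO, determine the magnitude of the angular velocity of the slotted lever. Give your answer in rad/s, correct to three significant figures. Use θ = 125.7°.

ω = 13.45 rad/s
Crank pin A relative to C: A = (d + r cosθ, r sinθ); lever angle φ = atan2(r sinθ, d + r cosθ).
Differentiating tanφ: φ̇ = rω(d cosθ + r)/(d² + r² + 2dr cosθ).
d² + r² + 2dr cosθ = |CA|² = 0.0293062 m²;  d cosθ + r = -0.044067 m.
|ω_lever| = |0.0748·13.45·-0.044067| / 0.0293062 = 1.5128 rad/s.

1.51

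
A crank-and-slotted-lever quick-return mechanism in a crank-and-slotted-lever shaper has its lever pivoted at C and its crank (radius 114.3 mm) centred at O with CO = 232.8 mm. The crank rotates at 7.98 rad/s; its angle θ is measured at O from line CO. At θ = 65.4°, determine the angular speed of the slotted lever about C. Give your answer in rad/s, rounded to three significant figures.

ω = 7.98 rad/s
Crank pin A relative to C: A = (d + r cosθ, r sinθ); lever angle φ = atan2(r sinθ, d + r cosθ).
Differentiating tanφ: φ̇ = rω(d cosθ + r)/(d² + r² + 2dr cosθ).
d² + r² + 2dr cosθ = |CA|² = 0.089414 m²;  d cosθ + r = +0.21121 m.
|ω_lever| = |0.1143·7.98·+0.21121| / 0.089414 = 2.1546 rad/s.

2.15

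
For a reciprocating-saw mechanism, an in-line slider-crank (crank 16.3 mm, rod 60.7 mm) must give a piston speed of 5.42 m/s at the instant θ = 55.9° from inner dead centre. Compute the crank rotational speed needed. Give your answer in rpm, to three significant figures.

For an in-line slider-crank, |v_piston| = rω|sinθ|·[1 + r cosθ/√(L² − r² sin²θ)].
With r = 0.0163 m, L = 0.0607 m, θ = 55.9°: the bracketed kinematic factor |dx/dθ| = 0.015582 m.
ω = v/|dx/dθ| = 5.42/0.015582 = 347.85 rad/s.
N = 60ω/(2π) = 3321.7 rpm.

3320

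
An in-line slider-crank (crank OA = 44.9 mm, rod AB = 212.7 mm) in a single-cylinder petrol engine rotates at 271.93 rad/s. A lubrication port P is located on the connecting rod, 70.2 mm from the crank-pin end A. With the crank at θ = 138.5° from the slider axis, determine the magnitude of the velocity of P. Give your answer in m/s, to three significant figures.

9.81

ω = 271.9 rad/s.  Crank-pin speed |V_A| = rω = 12.21 m/s, perpendicular to OA.
Rod angle: sinφ = −(r/L) sinθ ⇒ φ = -8.041°; ω_rod = −rω cosθ/√(L²−r²sin²θ) = +43.419 rad/s.
V_P = V_A + ω_rod × AP, with AP = 0.0702 m along the rod.
Components: V_Px = −rω sinθ − a·ω_rod·sinφ = -7.664 m/s;  V_Py = rω cosθ + a·ω_rod·cosφ = -6.1264 m/s.
|V_P| = √(V_Px² + V_Py²) = 9.8117 m/s.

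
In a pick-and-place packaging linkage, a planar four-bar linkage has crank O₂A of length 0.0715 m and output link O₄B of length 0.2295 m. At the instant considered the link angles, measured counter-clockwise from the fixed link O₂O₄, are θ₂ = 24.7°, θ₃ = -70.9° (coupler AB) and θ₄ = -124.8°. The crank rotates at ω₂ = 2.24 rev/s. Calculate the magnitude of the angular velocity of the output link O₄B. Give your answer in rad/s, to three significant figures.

5.40

ω₂ = 14.07 rad/s (from 2.24 rev/s).
Differentiating the loop-closure r₂e^{iθ₂}+r₃e^{iθ₃}=r₁+r₄e^{iθ₄} gives r₂ω₂e^{iθ₂}+r₃ω₃e^{iθ₃}=r₄ω₄e^{iθ₄}.
Eliminating the other unknown: ω₄ = r₂ω₂ sin(θ₂−θ₃) / [r₄ sin(θ₄−θ₃)].
Numerator sine = +0.99523; denominator sine = -0.80799.
Result = 0.0715·14.07·(+0.99523) / (0.2295·(-0.80799)) = -5.4009 rad/s; magnitude 5.4009 rad/s.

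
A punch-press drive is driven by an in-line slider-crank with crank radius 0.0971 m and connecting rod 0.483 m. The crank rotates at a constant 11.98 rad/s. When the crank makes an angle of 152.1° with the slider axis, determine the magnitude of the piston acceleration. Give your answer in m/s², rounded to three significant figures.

10.7

ω = 11.98 rad/s
x(θ) = r cosθ + √(L² − r² sin²θ); with ω constant, a = ω²·d²x/dθ².
d²x/dθ² = −r cosθ − r²(cos2θ)/√u − r⁴ sin²2θ/(4u^{3/2}),  u = L² − r² sin²θ = 0.231225 m².
Substituting r = 0.0971 m, L = 0.483 m, θ = 152.1°: d²x/dθ² = +0.074656 m.
a = ω²·d²x/dθ² = (11.98)²·(+0.074656) = +10.715 m/s²;  |a| = 10.715 m/s².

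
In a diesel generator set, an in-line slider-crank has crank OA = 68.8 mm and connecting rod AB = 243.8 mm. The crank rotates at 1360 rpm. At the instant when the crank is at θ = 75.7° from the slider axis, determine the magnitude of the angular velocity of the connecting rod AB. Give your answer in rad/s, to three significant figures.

ω = 142.4 rad/s (converted from 1360 rpm).
The rod makes angle φ with the slider axis where L sinφ = r sinθ; differentiating, L cosφ·φ̇ = r ω cosθ.
L cosφ = √(L² − r² sin²θ) = 0.23451 m.
|ω_rod| = r ω |cosθ| / √(L² − r² sin²θ) = 0.0688·142.4·0.24700/0.23451 = 10.32 rad/s.

10.3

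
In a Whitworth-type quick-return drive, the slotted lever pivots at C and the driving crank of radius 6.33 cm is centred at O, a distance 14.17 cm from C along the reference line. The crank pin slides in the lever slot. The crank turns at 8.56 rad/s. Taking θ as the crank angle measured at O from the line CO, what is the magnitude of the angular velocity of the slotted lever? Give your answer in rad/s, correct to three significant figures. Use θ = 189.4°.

6.49

ω = 8.56 rad/s
Crank pin A relative to C: A = (d + r cosθ, r sinθ); lever angle φ = atan2(r sinθ, d + r cosθ).
Differentiating tanφ: φ̇ = rω(d cosθ + r)/(d² + r² + 2dr cosθ).
d² + r² + 2dr cosθ = |CA|² = 0.00638744 m²;  d cosθ + r = -0.076497 m.
|ω_lever| = |0.0633·8.56·-0.076497| / 0.00638744 = 6.4893 rad/s.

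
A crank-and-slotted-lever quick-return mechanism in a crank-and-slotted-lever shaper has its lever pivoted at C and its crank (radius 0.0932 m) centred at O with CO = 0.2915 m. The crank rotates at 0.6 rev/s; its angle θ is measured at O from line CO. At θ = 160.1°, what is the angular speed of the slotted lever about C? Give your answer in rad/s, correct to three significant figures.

1.49

ω = 3.77 rad/s (from 0.6 rev/s).
Crank pin A relative to C: A = (d + r cosθ, r sinθ); lever angle φ = atan2(r sinθ, d + r cosθ).
Differentiating tanφ: φ̇ = rω(d cosθ + r)/(d² + r² + 2dr cosθ).
d² + r² + 2dr cosθ = |CA|² = 0.0425674 m²;  d cosθ + r = -0.18089 m.
|ω_lever| = |0.0932·3.77·-0.18089| / 0.0425674 = 1.4931 rad/s.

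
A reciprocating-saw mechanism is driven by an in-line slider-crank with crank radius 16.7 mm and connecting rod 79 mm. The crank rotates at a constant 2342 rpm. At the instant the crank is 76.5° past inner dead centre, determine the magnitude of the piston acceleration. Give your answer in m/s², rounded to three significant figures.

41.7

ω = 2π·2342/60 = 245.3 rad/s
x(θ) = r cosθ + √(L² − r² sin²θ); with ω constant, a = ω²·d²x/dθ².
d²x/dθ² = −r cosθ − r²(cos2θ)/√u − r⁴ sin²2θ/(4u^{3/2}),  u = L² − r² sin²θ = 0.00597731 m².
Substituting r = 0.0167 m, L = 0.079 m, θ = 76.5°: d²x/dθ² = -0.0006931 m.
a = ω²·d²x/dθ² = (245.3)²·(-0.0006931) = -41.689 m/s²;  |a| = 41.689 m/s².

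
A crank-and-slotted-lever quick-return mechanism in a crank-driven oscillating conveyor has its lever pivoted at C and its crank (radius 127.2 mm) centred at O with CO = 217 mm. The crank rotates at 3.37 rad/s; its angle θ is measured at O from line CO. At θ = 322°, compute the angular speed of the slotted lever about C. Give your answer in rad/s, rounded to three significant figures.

ω = 3.37 rad/s
Crank pin A relative to C: A = (d + r cosθ, r sinθ); lever angle φ = atan2(r sinθ, d + r cosθ).
Differentiating tanφ: φ̇ = rω(d cosθ + r)/(d² + r² + 2dr cosθ).
d² + r² + 2dr cosθ = |CA|² = 0.106771 m²;  d cosθ + r = +0.2982 m.
|ω_lever| = |0.1272·3.37·+0.2982| / 0.106771 = 1.1972 rad/s.

1.20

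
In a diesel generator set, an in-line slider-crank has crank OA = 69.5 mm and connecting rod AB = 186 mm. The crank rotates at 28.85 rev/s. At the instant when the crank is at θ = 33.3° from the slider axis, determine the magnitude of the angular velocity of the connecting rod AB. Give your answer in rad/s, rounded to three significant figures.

ω = 181.3 rad/s (converted from 28.85 rev/s).
The rod makes angle φ with the slider axis where L sinφ = r sinθ; differentiating, L cosφ·φ̇ = r ω cosθ.
L cosφ = √(L² − r² sin²θ) = 0.18204 m.
|ω_rod| = r ω |cosθ| / √(L² − r² sin²θ) = 0.0695·181.3·0.83581/0.18204 = 57.842 rad/s.

57.8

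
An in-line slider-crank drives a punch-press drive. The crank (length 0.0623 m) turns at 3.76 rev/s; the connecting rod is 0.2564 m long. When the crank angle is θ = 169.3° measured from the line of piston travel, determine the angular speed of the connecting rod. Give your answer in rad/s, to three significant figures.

5.65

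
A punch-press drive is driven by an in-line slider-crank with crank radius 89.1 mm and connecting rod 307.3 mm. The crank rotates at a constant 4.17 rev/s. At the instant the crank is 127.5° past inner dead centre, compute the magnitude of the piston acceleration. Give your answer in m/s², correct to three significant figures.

41.6

ω = 2π·4.17 = 26.2 rad/s
x(θ) = r cosθ + √(L² − r² sin²θ); with ω constant, a = ω²·d²x/dθ².
d²x/dθ² = −r cosθ − r²(cos2θ)/√u − r⁴ sin²2θ/(4u^{3/2}),  u = L² − r² sin²θ = 0.0894365 m².
Substituting r = 0.0891 m, L = 0.3073 m, θ = 127.5°: d²x/dθ² = +0.060562 m.
a = ω²·d²x/dθ² = (26.2)²·(+0.060562) = +41.575 m/s²;  |a| = 41.575 m/s².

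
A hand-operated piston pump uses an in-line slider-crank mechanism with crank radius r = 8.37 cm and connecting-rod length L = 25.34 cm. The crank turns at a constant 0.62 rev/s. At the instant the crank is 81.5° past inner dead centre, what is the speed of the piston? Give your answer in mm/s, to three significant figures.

ω = 2π·0.62 = 3.896 rad/s
For an in-line slider-crank, x = r cosθ + √(L² − r² sin²θ), so v = −rω sinθ·[1 + r cosθ/√(L² − r² sin²θ)].
With r = 0.0837 m, L = 0.2534 m, θ = 81.5°: √(L² − r² sin²θ) = 0.2395 m.
v = −0.0837·3.896·0.98902·[1 + 0.0837·0.14781/0.2395] = -0.33914 m/s.
|v| = 0.33914 m/s = 339.14 mm/s.

339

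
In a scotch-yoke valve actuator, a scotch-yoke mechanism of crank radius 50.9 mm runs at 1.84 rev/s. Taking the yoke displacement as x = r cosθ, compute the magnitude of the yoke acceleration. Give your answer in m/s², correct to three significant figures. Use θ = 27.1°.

ω = 11.56 rad/s (from 1.84 rev/s).
x = r cosθ ⇒ ẍ = −rω² cosθ (ω constant).
|a| = rω²|cosθ| = 0.0509·(11.56)²·|cos 27.1°| = 6.0563 m/s².

6.06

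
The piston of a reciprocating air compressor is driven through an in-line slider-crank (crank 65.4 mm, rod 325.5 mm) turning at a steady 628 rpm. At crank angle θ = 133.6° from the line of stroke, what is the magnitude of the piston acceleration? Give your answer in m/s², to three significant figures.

197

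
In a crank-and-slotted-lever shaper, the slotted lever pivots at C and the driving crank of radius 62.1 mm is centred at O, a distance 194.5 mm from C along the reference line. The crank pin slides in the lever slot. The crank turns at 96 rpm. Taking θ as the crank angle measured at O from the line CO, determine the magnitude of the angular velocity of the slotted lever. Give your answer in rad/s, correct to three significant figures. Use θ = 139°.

ω = 10.05 rad/s (from 96 rpm).
Crank pin A relative to C: A = (d + r cosθ, r sinθ); lever angle φ = atan2(r sinθ, d + r cosθ).
Differentiating tanφ: φ̇ = rω(d cosθ + r)/(d² + r² + 2dr cosθ).
d² + r² + 2dr cosθ = |CA|² = 0.0234552 m²;  d cosθ + r = -0.084691 m.
|ω_lever| = |0.0621·10.05·-0.084691| / 0.0234552 = 2.2542 rad/s.

2.25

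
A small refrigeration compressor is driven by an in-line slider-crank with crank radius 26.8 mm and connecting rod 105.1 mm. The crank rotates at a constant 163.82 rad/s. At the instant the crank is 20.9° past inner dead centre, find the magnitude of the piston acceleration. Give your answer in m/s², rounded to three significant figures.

811

ω = 163.8 rad/s
x(θ) = r cosθ + √(L² − r² sin²θ); with ω constant, a = ω²·d²x/dθ².
d²x/dθ² = −r cosθ − r²(cos2θ)/√u − r⁴ sin²2θ/(4u^{3/2}),  u = L² − r² sin²θ = 0.0109546 m².
Substituting r = 0.0268 m, L = 0.1051 m, θ = 20.9°: d²x/dθ² = -0.030202 m.
a = ω²·d²x/dθ² = (163.8)²·(-0.030202) = -810.54 m/s²;  |a| = 810.54 m/s².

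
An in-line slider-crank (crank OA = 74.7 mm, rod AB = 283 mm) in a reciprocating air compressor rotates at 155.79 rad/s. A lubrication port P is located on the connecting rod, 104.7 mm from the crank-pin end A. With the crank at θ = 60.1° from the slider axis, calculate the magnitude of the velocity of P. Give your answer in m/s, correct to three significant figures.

11.2

ω = 155.8 rad/s.  Crank-pin speed |V_A| = rω = 11.638 m/s, perpendicular to OA.
Rod angle: sinφ = −(r/L) sinθ ⇒ φ = -13.228°; ω_rod = −rω cosθ/√(L²−r²sin²θ) = -21.057 rad/s.
V_P = V_A + ω_rod × AP, with AP = 0.1047 m along the rod.
Components: V_Px = −rω sinθ − a·ω_rod·sinφ = -10.593 m/s;  V_Py = rω cosθ + a·ω_rod·cosφ = +3.6549 m/s.
|V_P| = √(V_Px² + V_Py²) = 11.206 m/s.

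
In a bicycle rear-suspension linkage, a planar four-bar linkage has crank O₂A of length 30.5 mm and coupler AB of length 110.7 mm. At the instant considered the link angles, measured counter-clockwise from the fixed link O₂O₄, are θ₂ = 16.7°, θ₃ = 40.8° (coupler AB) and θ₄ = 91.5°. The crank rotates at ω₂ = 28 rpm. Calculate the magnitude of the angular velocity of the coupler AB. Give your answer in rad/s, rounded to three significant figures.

ω₂ = 2.932 rad/s (from 28 rpm).
Differentiating the loop-closure r₂e^{iθ₂}+r₃e^{iθ₃}=r₁+r₄e^{iθ₄} gives r₂ω₂e^{iθ₂}+r₃ω₃e^{iθ₃}=r₄ω₄e^{iθ₄}.
Eliminating the other unknown: ω₃ = r₂ω₂ sin(θ₄−θ₂) / [r₃ sin(θ₃−θ₄)].
Numerator sine = +0.96502; denominator sine = -0.77384.
Result = 0.0305·2.932·(+0.96502) / (0.1107·(-0.77384)) = -1.0074 rad/s; magnitude 1.0074 rad/s.

1.01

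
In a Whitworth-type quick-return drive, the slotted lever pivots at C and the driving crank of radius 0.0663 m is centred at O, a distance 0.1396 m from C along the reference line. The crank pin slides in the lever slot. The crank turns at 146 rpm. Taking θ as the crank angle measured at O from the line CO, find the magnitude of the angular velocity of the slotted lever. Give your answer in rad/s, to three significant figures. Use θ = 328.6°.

4.74

ω = 15.29 rad/s (from 146 rpm).
Crank pin A relative to C: A = (d + r cosθ, r sinθ); lever angle φ = atan2(r sinθ, d + r cosθ).
Differentiating tanφ: φ̇ = rω(d cosθ + r)/(d² + r² + 2dr cosθ).
d² + r² + 2dr cosθ = |CA|² = 0.0396839 m²;  d cosθ + r = +0.18546 m.
|ω_lever| = |0.0663·15.29·+0.18546| / 0.0396839 = 4.7372 rad/s.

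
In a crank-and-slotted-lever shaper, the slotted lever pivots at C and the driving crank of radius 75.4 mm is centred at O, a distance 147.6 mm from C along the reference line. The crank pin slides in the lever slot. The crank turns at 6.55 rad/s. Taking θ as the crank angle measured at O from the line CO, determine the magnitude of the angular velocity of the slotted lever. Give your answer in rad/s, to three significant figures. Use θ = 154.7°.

3.90

ω = 6.55 rad/s
Crank pin A relative to C: A = (d + r cosθ, r sinθ); lever angle φ = atan2(r sinθ, d + r cosθ).
Differentiating tanφ: φ̇ = rω(d cosθ + r)/(d² + r² + 2dr cosθ).
d² + r² + 2dr cosθ = |CA|² = 0.00734778 m²;  d cosθ + r = -0.058043 m.
|ω_lever| = |0.0754·6.55·-0.058043| / 0.00734778 = 3.9012 rad/s.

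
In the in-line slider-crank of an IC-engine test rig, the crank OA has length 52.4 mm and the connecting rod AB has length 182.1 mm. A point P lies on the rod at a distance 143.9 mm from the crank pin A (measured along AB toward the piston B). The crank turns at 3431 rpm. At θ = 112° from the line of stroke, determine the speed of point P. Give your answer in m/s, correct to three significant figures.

ω = 359.3 rad/s.  Crank-pin speed |V_A| = rω = 18.827 m/s, perpendicular to OA.
Rod angle: sinφ = −(r/L) sinθ ⇒ φ = -15.474°; ω_rod = −rω cosθ/√(L²−r²sin²θ) = +40.187 rad/s.
V_P = V_A + ω_rod × AP, with AP = 0.1439 m along the rod.
Components: V_Px = −rω sinθ − a·ω_rod·sinφ = -15.913 m/s;  V_Py = rω cosθ + a·ω_rod·cosφ = -1.4795 m/s.
|V_P| = √(V_Px² + V_Py²) = 15.982 m/s.

16.0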